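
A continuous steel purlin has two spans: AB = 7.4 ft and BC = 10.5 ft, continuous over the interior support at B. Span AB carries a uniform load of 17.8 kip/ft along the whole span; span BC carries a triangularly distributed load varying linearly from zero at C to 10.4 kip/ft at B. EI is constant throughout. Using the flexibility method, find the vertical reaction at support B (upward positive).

Insert a hinge at B; M_B is the redundant, and each span becomes simply supported.
Rotations at B on the released spans (each span's end-slope, ×1/EI):
  span AB: UDL 17.8: wL³/(24EI) = 300.5/EI
  span BC: triangular load, peak 10.4: w₀L³/(45EI) = 267.5/EI
  relative rotation θ_0 = (300.5 + 267.5)/EI = 568.1/EI
A unit hogging moment at B produces rotation L₁/(3EI) + L₂/(3EI) = 5.967/EI.
Compatibility: M_B·(L₁+L₂)/(3EI) = θ_0, giving M_B = 95.21 kip·ft (hogging).
Span AB, ΣM about A with M_B applied at B: R_B^{AB}·7.4 = 487.4 + 95.21, so R_B^{AB} = 78.73 kip and R_A = 131.7 − 78.73 = 52.99 kip.
Span BC, ΣM about C: R_B^{BC}·10.5 = 382.2 + 95.21, so R_B^{BC} = 45.47 kip and R_C = 54.6 − 45.47 = 9.132 kip.
R_B = 78.73 + 45.47 = 124.2 kip.

R_B = 124.2 kip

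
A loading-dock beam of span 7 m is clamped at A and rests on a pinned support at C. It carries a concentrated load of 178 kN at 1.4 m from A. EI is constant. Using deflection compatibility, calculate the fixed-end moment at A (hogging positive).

Release the roller at C. Primary structure: cantilever fixed at A.
Free-end deflection of the primary structure under the applied loading (downward +):
  point load 178 at a = 1.4: Pa²(3L − a)/(6EI) = 1140/EI
Flexibility coefficient — unit upward force at C: δ_{CC} = L³/(3EI) = 114.3/EI.
The prop prevents deflection at C: R_C = δ_0/δ_{CC} = 1140/114.3 = 9.968 kN.
Moment equilibrium about A: M_A = Σ(load moments about A) − R_C·L = 249.2 − 9.968×7 = 179.4 kN·m.

M_A = 179.4 kN·m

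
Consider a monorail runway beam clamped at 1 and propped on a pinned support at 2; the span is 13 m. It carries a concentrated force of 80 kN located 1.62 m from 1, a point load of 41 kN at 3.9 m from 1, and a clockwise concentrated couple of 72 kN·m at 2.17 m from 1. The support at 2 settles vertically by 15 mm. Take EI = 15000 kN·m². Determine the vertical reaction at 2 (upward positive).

Release the roller at 2. Primary structure: cantilever fixed at 1.
Primary-structure tip deflection at 2 by superposition:
  point load 80 at a = 1.62: Pa²(3L − a)/(6EI) = 1308/EI
  point load 41 at a = 3.9: Pa²(3L − a)/(6EI) = 3648/EI
  clockwise couple 72 at a = 2.17: M₀a(2L − a)/(2EI) = 1862/EI
  δ_0 = 6818/EI
Tip deflection under a unit load at 2: L³/(3EI) = 732.3/EI.
With EI = 15000 kN·m²: δ_0 = 0.45451 m and δ_{22} = 0.048822 m/kN.
Compatibility — the beam at 2 must follow the support down by 0.015 m: δ_0 − R_2·δ_{22} = 0.015, so R_2 = (0.45451 − 0.015)/0.048822 = 9.002 kN.

R_2 = 9.002 kN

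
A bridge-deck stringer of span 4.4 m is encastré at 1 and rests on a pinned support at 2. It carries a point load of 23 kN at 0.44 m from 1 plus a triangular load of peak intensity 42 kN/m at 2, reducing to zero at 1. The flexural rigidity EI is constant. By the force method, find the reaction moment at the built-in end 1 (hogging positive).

Choose R_2 as the redundant. The primary structure is the cantilever fixed at 1.
Downward deflection at the released point 2 due to the loads:
  point load 23 at a = 0.44: Pa²(3L − a)/(6EI) = 9.47/EI
  triangular load, peak 42 at the free end: 11w₀L⁴/(120EI) = 1443/EI
  δ_0 = 1452/EI
Flexibility coefficient — unit upward force at 2: δ_{22} = L³/(3EI) = 28.39/EI.
The prop prevents deflection at 2: R_2 = δ_0/δ_{22} = 1452/28.39 = 51.15 kN.
Moment equilibrium about 1: M_1 = Σ(load moments about 1) − R_2·L = 281.2 − 51.15×4.4 = 56.08 kN·m.

M_1 = 56.08 kN·m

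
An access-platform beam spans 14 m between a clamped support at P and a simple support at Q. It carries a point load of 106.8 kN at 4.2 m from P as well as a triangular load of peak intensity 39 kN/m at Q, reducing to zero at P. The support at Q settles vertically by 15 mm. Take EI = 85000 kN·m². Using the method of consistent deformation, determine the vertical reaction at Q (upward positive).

R_Q = 161.7 kN

Remove the prop at Q; the released (primary) structure is a cantilever built in at P.
Downward deflection at the released point Q due to the loads:
  point load 106.8 at a = 4.2: Pa²(3L − a)/(6EI) = 11869/EI
  triangular load, peak 39 at the free end: 11w₀L⁴/(120EI) = 137337/EI
  δ_0 = 149206/EI
Tip deflection under a unit load at Q: L³/(3EI) = 914.7/EI.
With EI = 85000 kN·m²: δ_0 = 1.7554 m and δ_{QQ} = 0.010761 m/kN.
Compatibility — the beam at Q must follow the support down by 0.015 m: δ_0 − R_Q·δ_{QQ} = 0.015, so R_Q = (1.7554 − 0.015)/0.010761 = 161.7 kN.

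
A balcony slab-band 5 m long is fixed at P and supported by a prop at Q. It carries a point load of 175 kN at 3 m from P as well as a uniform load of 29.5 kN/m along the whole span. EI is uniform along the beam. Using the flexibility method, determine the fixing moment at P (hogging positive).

Take the reaction at Q as the redundant and release it; the primary structure is a cantilever fixed at P.
Primary-structure tip deflection at Q by superposition:
  point load 175 at a = 3: Pa²(3L − a)/(6EI) = 3150/EI
  UDL 29.5: wL⁴/(8EI) = 2305/EI
  δ_0 = 5455/EI
Tip deflection under a unit load at Q: L³/(3EI) = 41.67/EI.
The prop prevents deflection at Q: R_Q = δ_0/δ_{QQ} = 5455/41.67 = 130.9 kN.
Moment equilibrium about P: M_P = Σ(load moments about P) − R_Q·L = 893.8 − 130.9×5 = 239.2 kN·m.

M_P = 239.2 kN·m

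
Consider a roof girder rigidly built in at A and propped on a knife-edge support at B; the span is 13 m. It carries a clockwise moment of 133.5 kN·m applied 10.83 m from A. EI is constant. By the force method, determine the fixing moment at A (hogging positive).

Choose R_B as the redundant. The primary structure is the cantilever fixed at A.
Primary-structure tip deflection at B by superposition:
  clockwise couple 133.5 at a = 10.83: M₀a(2L − a)/(2EI) = 10966/EI
Flexibility coefficient — unit upward force at B: δ_{BB} = L³/(3EI) = 732.3/EI.
The prop prevents deflection at B: R_B = δ_0/δ_{BB} = 10966/732.3 = 14.97 kN.
Moment equilibrium about A: M_A = Σ(load moments about A) − R_B·L = 133.5 − 14.97×13 = -61.17 kN·m.

M_A = -61.17 kN·m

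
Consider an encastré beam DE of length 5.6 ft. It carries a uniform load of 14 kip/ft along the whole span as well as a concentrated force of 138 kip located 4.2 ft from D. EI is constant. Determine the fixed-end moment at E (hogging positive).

Release both end moments; the primary structure is a simply-supported span DE with redundants M_D and M_E.
On the primary (simply-supported) span, the end slopes from the loading are:
  at D: UDL 14: wL³/(24EI) = 102.4/EI
  at E: UDL 14: wL³/(24EI) = 102.4/EI
  at D: point load 138 at a = 4.2: Pab(L + b)/(6LEI) = 169.1/EI
  at E: point load 138 at a = 4.2: Pab(L + a)/(6LEI) = 236.7/EI
  θ_D0 = 271.5/EI,  θ_E0 = 339.1/EI
Flexibility coefficients: a unit moment at one end gives L/(3EI) there and L/(6EI) at the far end, so f₁₁ = f₂₂ = 1.867/EI and f₁₂ = f₂₁ = 0.9333/EI.
Compatibility — zero rotation at each built-in end:
  1.867 M_D + 0.9333 M_E = 271.5
  0.9333 M_D + 1.867 M_E = 339.1
Solving the pair gives M_D = 72.81 kip·ft and M_E = 145.3 kip·ft (hogging).

M_E = 145.3 kip·ft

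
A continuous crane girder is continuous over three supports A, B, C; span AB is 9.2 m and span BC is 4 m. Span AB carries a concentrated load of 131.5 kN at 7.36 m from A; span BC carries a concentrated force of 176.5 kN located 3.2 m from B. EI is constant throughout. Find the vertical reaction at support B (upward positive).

Take M_B as the redundant. Released structure: two simple spans AB and BC with a hinge at B.
Rotations at B on the released spans (each span's end-slope, ×1/EI):
  span AB: point load 131.5 at a = 7.36: Pab(L + a)/(6LEI) = 534.2/EI
  span BC: point load 176.5 at a = 3.2: Pab(L + b)/(6LEI) = 90.37/EI
  relative rotation θ_0 = (534.2 + 90.37)/EI = 624.6/EI
A unit hogging moment at B produces rotation L₁/(3EI) + L₂/(3EI) = 4.4/EI.
Slope continuity at B: θ_0 = M_B·4.4/EI, so M_B = 624.6/4.4 = 142 kN·m (hogging).
Span AB, ΣM about A with M_B applied at B: R_B^{AB}·9.2 = 967.8 + 142, so R_B^{AB} = 120.6 kN and R_A = 131.5 − 120.6 = 10.87 kN.
Span BC, ΣM about C: R_B^{BC}·4 = 141.2 + 142, so R_B^{BC} = 70.79 kN and R_C = 176.5 − 70.79 = 105.7 kN.
R_B = 120.6 + 70.79 = 191.4 kN.

R_B = 191.4 kN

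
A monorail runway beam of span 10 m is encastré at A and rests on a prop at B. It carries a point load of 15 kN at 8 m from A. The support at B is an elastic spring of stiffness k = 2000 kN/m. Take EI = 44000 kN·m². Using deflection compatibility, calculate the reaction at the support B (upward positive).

Take the reaction at B as the redundant and release it; the primary structure is a cantilever fixed at A.
Primary-structure tip deflection at B by superposition:
  point load 15 at a = 8: Pa²(3L − a)/(6EI) = 3520/EI
Tip deflection under a unit load at B: L³/(3EI) = 333.3/EI.
With EI = 44000 kN·m²: δ_0 = 0.08 m and δ_{BB} = 0.007576 m/kN.
Compatibility — the spring shortens by R_B/k under the reaction it provides: δ_0 − R_B·δ_{BB} = R_B/k. With 1/k = 0.0005 m/kN, R_B = δ_0 / (δ_{BB} + 1/k) = 0.08 / (0.007576 + 0.0005) = 9.906 kN.

R_B = 9.906 kN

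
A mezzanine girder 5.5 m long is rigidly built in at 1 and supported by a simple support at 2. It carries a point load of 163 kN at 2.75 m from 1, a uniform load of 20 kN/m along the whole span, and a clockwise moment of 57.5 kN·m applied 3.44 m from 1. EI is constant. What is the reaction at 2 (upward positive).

Remove the prop at 2; the released (primary) structure is a cantilever built in at 1.
Primary-structure tip deflection at 2 by superposition:
  point load 163 at a = 2.75: Pa²(3L − a)/(6EI) = 2825/EI
  UDL 20: wL⁴/(8EI) = 2288/EI
  clockwise couple 57.5 at a = 3.44: M₀a(2L − a)/(2EI) = 747.7/EI
  δ_0 = 5860/EI
Flexibility coefficient — unit upward force at 2: δ_{22} = L³/(3EI) = 55.46/EI.
The prop prevents deflection at 2: R_2 = δ_0/δ_{22} = 5860/55.46 = 105.7 kN.

R_2 = 105.7 kN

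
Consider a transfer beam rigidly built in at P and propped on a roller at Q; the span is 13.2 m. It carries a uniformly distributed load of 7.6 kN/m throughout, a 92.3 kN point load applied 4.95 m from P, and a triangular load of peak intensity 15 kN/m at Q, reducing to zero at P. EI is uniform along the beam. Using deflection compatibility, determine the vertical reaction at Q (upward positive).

R_Q = 109.1 kN

Choose R_Q as the redundant. The primary structure is the cantilever fixed at P.
Primary-structure tip deflection at Q by superposition:
  UDL 7.6: wL⁴/(8EI) = 28842/EI
  point load 92.3 at a = 4.95: Pa²(3L − a)/(6EI) = 13061/EI
  triangular load, peak 15 at the free end: 11w₀L⁴/(120EI) = 41744/EI
  δ_0 = 83647/EI
Tip deflection under a unit load at Q: L³/(3EI) = 766.7/EI.
The prop prevents deflection at Q: R_Q = δ_0/δ_{QQ} = 83647/766.7 = 109.1 kN.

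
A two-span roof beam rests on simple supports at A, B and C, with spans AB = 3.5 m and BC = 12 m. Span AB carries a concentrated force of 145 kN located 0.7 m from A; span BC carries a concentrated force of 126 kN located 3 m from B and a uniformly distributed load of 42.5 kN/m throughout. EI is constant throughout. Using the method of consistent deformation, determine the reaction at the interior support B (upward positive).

R_B = 672 kN

Release continuity at B by inserting a hinge; the redundant is the internal moment M_B. The primary structure is two simply-supported spans AB and BC.
Discontinuity in slope at B on the released structure — sum the simple-span end rotations:
  span AB: point load 145 at a = 0.7: Pab(L + a)/(6LEI) = 56.84/EI
  span BC: point load 126 at a = 3: Pab(L + b)/(6LEI) = 992.2/EI
  span BC: UDL 42.5: wL³/(24EI) = 3060/EI
  relative rotation θ_0 = (56.84 + 4052)/EI = 4109/EI
A unit hogging moment at B produces rotation L₁/(3EI) + L₂/(3EI) = 5.167/EI.
Compatibility: M_B·(L₁+L₂)/(3EI) = θ_0, giving M_B = 795.3 kN·m (hogging).
Span AB, ΣM about A with M_B applied at B: R_B^{AB}·3.5 = 101.5 + 795.3, so R_B^{AB} = 256.2 kN and R_A = 145 − 256.2 = -111.2 kN.
Span BC, ΣM about C: R_B^{BC}·12 = 4194 + 795.3, so R_B^{BC} = 415.8 kN and R_C = 636 − 415.8 = 220.2 kN.
R_B = 256.2 + 415.8 = 672 kN.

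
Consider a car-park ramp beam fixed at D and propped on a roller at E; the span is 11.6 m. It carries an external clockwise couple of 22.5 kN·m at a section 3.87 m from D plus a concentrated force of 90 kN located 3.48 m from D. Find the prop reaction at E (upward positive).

Choose R_E as the redundant. The primary structure is the cantilever fixed at D.
Deflection at E on the released cantilever, summing each load's contribution:
  clockwise couple 22.5 at a = 3.87: M₀a(2L − a)/(2EI) = 841.6/EI
  point load 90 at a = 3.48: Pa²(3L − a)/(6EI) = 5689/EI
  δ_0 = 6531/EI
Flexibility coefficient — unit upward force at E: δ_{EE} = L³/(3EI) = 520.3/EI.
Compatibility at E: δ_0 − R_E·δ_{EE} = 0, so R_E = 6531/520.3 = 12.55 kN.

R_E = 12.55 kN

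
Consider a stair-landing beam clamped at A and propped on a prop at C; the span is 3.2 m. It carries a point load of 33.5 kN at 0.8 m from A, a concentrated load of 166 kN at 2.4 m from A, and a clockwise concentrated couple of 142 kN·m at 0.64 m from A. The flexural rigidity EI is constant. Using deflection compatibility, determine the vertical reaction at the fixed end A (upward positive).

Release the roller at C. Primary structure: cantilever fixed at A.
Free-end deflection of the primary structure under the applied loading (downward +):
  point load 33.5 at a = 0.8: Pa²(3L − a)/(6EI) = 31.45/EI
  point load 166 at a = 2.4: Pa²(3L − a)/(6EI) = 1147/EI
  clockwise couple 142 at a = 0.64: M₀a(2L − a)/(2EI) = 261.7/EI
  δ_0 = 1441/EI
Tip deflection under a unit load at C: L³/(3EI) = 10.92/EI.
Compatibility at C: δ_0 − R_C·δ_{CC} = 0, so R_C = 1441/10.92 = 131.9 kN.
Vertical equilibrium: R_A = ΣP − R_C = 199.5 − 131.9 = 67.61 kN.

R_A = 67.61 kN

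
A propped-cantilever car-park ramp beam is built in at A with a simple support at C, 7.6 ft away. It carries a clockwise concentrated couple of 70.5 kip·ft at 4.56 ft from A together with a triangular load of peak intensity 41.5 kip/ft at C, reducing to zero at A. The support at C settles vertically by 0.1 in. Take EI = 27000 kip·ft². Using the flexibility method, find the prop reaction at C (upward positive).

R_C = 96.89 kip

Remove the prop at C; the released (primary) structure is a cantilever built in at A.
Downward deflection at the released point C due to the loads:
  clockwise couple 70.5 at a = 4.56: M₀a(2L − a)/(2EI) = 1710/EI
  triangular load, peak 41.5 at the free end: 11w₀L⁴/(120EI) = 12692/EI
  δ_0 = 14402/EI
Flexibility coefficient — unit upward force at C: δ_{CC} = L³/(3EI) = 146.3/EI.
With EI = 27000 kip·ft²: δ_0 = 0.5334 ft and δ_{CC} = 0.005419 ft/kip.
Compatibility — the beam at C must follow the support down by 0.008333 ft: δ_0 − R_C·δ_{CC} = 0.008333, so R_C = (0.5334 − 0.008333)/0.005419 = 96.89 kip.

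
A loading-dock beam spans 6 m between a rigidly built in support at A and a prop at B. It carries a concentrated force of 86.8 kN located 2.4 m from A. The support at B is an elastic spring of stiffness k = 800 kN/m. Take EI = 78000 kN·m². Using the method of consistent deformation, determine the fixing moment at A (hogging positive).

M_A = 162.3 kN·m

Choose R_B as the redundant. The primary structure is the cantilever fixed at A.
Primary-structure tip deflection at B by superposition:
  point load 86.8 at a = 2.4: Pa²(3L − a)/(6EI) = 1300/EI
Tip deflection under a unit load at B: L³/(3EI) = 72/EI.
With EI = 78000 kN·m²: δ_0 = 0.016666 m and δ_{BB} = 0.000923 m/kN.
Compatibility — the spring shortens by R_B/k under the reaction it provides: δ_0 − R_B·δ_{BB} = R_B/k. With 1/k = 0.00125 m/kN, R_B = δ_0 / (δ_{BB} + 1/k) = 0.016666 / (0.000923 + 0.00125) = 7.669 kN.
Moment equilibrium about A: M_A = Σ(load moments about A) − R_B·L = 208.3 − 7.669×6 = 162.3 kN·m.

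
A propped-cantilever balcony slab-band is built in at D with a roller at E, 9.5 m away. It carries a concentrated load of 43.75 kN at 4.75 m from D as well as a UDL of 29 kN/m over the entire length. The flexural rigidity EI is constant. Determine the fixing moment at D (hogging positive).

Release the roller at E. Primary structure: cantilever fixed at D.
Free-end deflection of the primary structure under the applied loading (downward +):
  point load 43.75 at a = 4.75: Pa²(3L − a)/(6EI) = 3907/EI
  UDL 29: wL⁴/(8EI) = 29526/EI
  δ_0 = 33433/EI
Flexibility coefficient — unit upward force at E: δ_{EE} = L³/(3EI) = 285.8/EI.
The prop prevents deflection at E: R_E = δ_0/δ_{EE} = 33433/285.8 = 117 kN.
Moment equilibrium about D: M_D = Σ(load moments about D) − R_E·L = 1516 − 117×9.5 = 405.1 kN·m.

M_D = 405.1 kN·m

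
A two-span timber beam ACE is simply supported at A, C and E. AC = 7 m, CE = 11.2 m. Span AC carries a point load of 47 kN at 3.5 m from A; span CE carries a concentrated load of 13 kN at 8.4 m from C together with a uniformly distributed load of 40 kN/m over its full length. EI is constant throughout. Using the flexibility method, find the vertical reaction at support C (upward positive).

R_C = 348.3 kN

Take M_C as the redundant. Released structure: two simple spans AC and CE with a hinge at C.
End slopes at the hinge C, treating each span as simply supported:
  span AC: point load 47 at a = 3.5: Pab(L + a)/(6LEI) = 143.9/EI
  span CE: point load 13 at a = 8.4: Pab(L + b)/(6LEI) = 63.7/EI
  span CE: UDL 40: wL³/(24EI) = 2342/EI
  relative rotation θ_0 = (143.9 + 2405)/EI = 2549/EI
A unit hogging moment at C produces rotation L₁/(3EI) + L₂/(3EI) = 6.067/EI.
Slope continuity at C: θ_0 = M_C·6.067/EI, so M_C = 2549/6.067 = 420.2 kN·m (hogging).
Span AC, ΣM about A with M_C applied at C: R_C^{AC}·7 = 164.5 + 420.2, so R_C^{AC} = 83.53 kN and R_A = 47 − 83.53 = -36.53 kN.
Span CE, ΣM about E: R_C^{CE}·11.2 = 2545 + 420.2, so R_C^{CE} = 264.8 kN and R_E = 461 − 264.8 = 196.2 kN.
R_C = 83.53 + 264.8 = 348.3 kN.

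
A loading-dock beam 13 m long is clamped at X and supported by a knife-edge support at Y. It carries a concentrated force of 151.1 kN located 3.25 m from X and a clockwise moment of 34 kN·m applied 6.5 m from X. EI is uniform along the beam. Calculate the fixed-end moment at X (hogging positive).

M_X = 318 kN·m

Release the roller at Y. Primary structure: cantilever fixed at X.
Primary-structure tip deflection at Y by superposition:
  point load 151.1 at a = 3.25: Pa²(3L − a)/(6EI) = 9509/EI
  clockwise couple 34 at a = 6.5: M₀a(2L − a)/(2EI) = 2155/EI
  δ_0 = 11664/EI
Flexibility coefficient — unit upward force at Y: δ_{YY} = L³/(3EI) = 732.3/EI.
The prop prevents deflection at Y: R_Y = δ_0/δ_{YY} = 11664/732.3 = 15.93 kN.
Moment equilibrium about X: M_X = Σ(load moments about X) − R_Y·L = 525.1 − 15.93×13 = 318 kN·m.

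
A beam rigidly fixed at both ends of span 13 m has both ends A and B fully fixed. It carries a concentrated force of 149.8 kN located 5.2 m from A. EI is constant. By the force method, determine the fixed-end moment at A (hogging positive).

M_A = 280.4 kN·m

Release both end moments; the primary structure is a simply-supported span AB with redundants M_A and M_B.
On the primary (simply-supported) span, the end slopes from the loading are:
  at A: point load 149.8 at a = 5.2: Pab(L + b)/(6LEI) = 1620/EI
  at B: point load 149.8 at a = 5.2: Pab(L + a)/(6LEI) = 1418/EI
  θ_A0 = 1620/EI,  θ_B0 = 1418/EI
Flexibility coefficients: a unit moment at one end gives L/(3EI) there and L/(6EI) at the far end, so f₁₁ = f₂₂ = 4.333/EI and f₁₂ = f₂₁ = 2.167/EI.
Compatibility — zero rotation at each built-in end:
  4.333 M_A + 2.167 M_B = 1620
  2.167 M_A + 4.333 M_B = 1418
Solving the pair gives M_A = 280.4 kN·m and M_B = 187 kN·m (hogging).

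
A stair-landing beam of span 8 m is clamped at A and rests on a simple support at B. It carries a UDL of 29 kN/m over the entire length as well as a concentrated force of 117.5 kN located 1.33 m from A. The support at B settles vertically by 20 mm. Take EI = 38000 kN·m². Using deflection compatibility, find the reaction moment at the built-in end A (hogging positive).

Release the roller at B. Primary structure: cantilever fixed at A.
Primary-structure tip deflection at B by superposition:
  UDL 29: wL⁴/(8EI) = 14848/EI
  point load 117.5 at a = 1.33: Pa²(3L − a)/(6EI) = 785.3/EI
  δ_0 = 15633/EI
Tip deflection under a unit load at B: L³/(3EI) = 170.7/EI.
With EI = 38000 kN·m²: δ_0 = 0.4114 m and δ_{BB} = 0.004491 m/kN.
Compatibility — the beam at B must follow the support down by 0.02 m: δ_0 − R_B·δ_{BB} = 0.02, so R_B = (0.4114 − 0.02)/0.004491 = 87.15 kN.
Moment equilibrium about A: M_A = Σ(load moments about A) − R_B·L = 1084 − 87.15×8 = 387.1 kN·m.

M_A = 387.1 kN·m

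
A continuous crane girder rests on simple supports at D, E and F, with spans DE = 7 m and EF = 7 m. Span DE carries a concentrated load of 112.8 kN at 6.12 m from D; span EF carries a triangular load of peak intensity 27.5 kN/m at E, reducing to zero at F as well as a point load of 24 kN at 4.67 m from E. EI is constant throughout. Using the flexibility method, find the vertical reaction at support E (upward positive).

Release continuity at E by inserting a hinge; the redundant is the internal moment M_E. The primary structure is two simply-supported spans DE and EF.
End slopes at the hinge E, treating each span as simply supported:
  span DE: point load 112.8 at a = 6.12: Pab(L + a)/(6LEI) = 189.8/EI
  span EF: triangular load, peak 27.5: w₀L³/(45EI) = 209.6/EI
  span EF: point load 24 at a = 4.67: Pab(L + b)/(6LEI) = 58.01/EI
  relative rotation θ_0 = (189.8 + 267.6)/EI = 457.4/EI
A unit hogging moment at E produces rotation L₁/(3EI) + L₂/(3EI) = 4.667/EI.
Slope continuity at E: θ_0 = M_E·4.667/EI, so M_E = 457.4/4.667 = 98.01 kN·m (hogging).
Span DE, ΣM about D with M_E applied at E: R_E^{DE}·7 = 690.3 + 98.01, so R_E^{DE} = 112.6 kN and R_D = 112.8 − 112.6 = 0.1787 kN.
Span EF, ΣM about F: R_E^{EF}·7 = 505.1 + 98.01, so R_E^{EF} = 86.16 kN and R_F = 120.2 − 86.16 = 34.09 kN.
R_E = 112.6 + 86.16 = 198.8 kN.

R_E = 198.8 kN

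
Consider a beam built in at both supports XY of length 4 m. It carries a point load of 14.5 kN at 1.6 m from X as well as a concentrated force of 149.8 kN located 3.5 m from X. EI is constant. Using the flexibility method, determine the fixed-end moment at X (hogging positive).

Take the two fixed-end moments M_X, M_Y as redundants; the released structure is the simple span XY.
Simple-span end rotations at X and Y under the given loads:
  at X: point load 14.5 at a = 1.6: Pab(L + b)/(6LEI) = 14.85/EI
  at Y: point load 14.5 at a = 1.6: Pab(L + a)/(6LEI) = 12.99/EI
  at X: point load 149.8 at a = 3.5: Pab(L + b)/(6LEI) = 49.15/EI
  at Y: point load 149.8 at a = 3.5: Pab(L + a)/(6LEI) = 81.92/EI
  θ_X0 = 64/EI,  θ_Y0 = 94.91/EI
Flexibility coefficients: a unit moment at one end gives L/(3EI) there and L/(6EI) at the far end, so f₁₁ = f₂₂ = 1.333/EI and f₁₂ = f₂₁ = 0.6667/EI.
Compatibility — zero rotation at each built-in end:
  1.333 M_X + 0.6667 M_Y = 64
  0.6667 M_X + 1.333 M_Y = 94.91
Solving the pair gives M_X = 16.54 kN·m and M_Y = 62.91 kN·m (hogging).

M_X = 16.54 kN·m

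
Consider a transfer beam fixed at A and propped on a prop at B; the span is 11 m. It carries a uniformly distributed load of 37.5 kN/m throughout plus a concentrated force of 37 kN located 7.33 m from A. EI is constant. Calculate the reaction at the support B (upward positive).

R_B = 173.9 kN

Release the roller at B. Primary structure: cantilever fixed at A.
Deflection at B on the released cantilever, summing each load's contribution:
  UDL 37.5: wL⁴/(8EI) = 68630/EI
  point load 37 at a = 7.33: Pa²(3L − a)/(6EI) = 8505/EI
  δ_0 = 77135/EI
Tip deflection under a unit load at B: L³/(3EI) = 443.7/EI.
Compatibility at B: δ_0 − R_B·δ_{BB} = 0, so R_B = 77135/443.7 = 173.9 kN.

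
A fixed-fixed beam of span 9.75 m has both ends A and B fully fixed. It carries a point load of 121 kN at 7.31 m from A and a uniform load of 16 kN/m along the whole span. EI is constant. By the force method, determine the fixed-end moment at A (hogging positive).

M_A = 182.1 kN·m

Take the two fixed-end moments M_A, M_B as redundants; the released structure is the simple span AB.
Simple-span end rotations at A and B under the given loads:
  at A: point load 121 at a = 7.31: Pab(L + b)/(6LEI) = 449.7/EI
  at B: point load 121 at a = 7.31: Pab(L + a)/(6LEI) = 629.4/EI
  at A: UDL 16: wL³/(24EI) = 617.9/EI
  at B: UDL 16: wL³/(24EI) = 617.9/EI
  θ_A0 = 1068/EI,  θ_B0 = 1247/EI
Flexibility coefficients: a unit moment at one end gives L/(3EI) there and L/(6EI) at the far end, so f₁₁ = f₂₂ = 3.25/EI and f₁₂ = f₂₁ = 1.625/EI.
Compatibility — zero rotation at each built-in end:
  3.25 M_A + 1.625 M_B = 1068
  1.625 M_A + 3.25 M_B = 1247
Solving the pair gives M_A = 182.1 kN·m and M_B = 292.7 kN·m (hogging).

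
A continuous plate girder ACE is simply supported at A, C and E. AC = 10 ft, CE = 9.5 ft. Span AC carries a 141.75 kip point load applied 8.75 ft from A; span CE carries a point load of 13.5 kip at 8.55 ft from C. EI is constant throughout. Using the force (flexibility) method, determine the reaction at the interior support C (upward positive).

R_C = 141.3 kip

Insert a hinge at C; M_C is the redundant, and each span becomes simply supported.
End slopes at the hinge C, treating each span as simply supported:
  span AC: point load 141.75 at a = 8.75: Pab(L + a)/(6LEI) = 484.5/EI
  span CE: point load 13.5 at a = 8.55: Pab(L + b)/(6LEI) = 20.1/EI
  relative rotation θ_0 = (484.5 + 20.1)/EI = 504.6/EI
A unit hogging moment at C produces rotation L₁/(3EI) + L₂/(3EI) = 6.5/EI.
Slope continuity at C: θ_0 = M_C·6.5/EI, so M_C = 504.6/6.5 = 77.63 kip·ft (hogging).
Span AC, ΣM about A with M_C applied at C: R_C^{AC}·10 = 1240 + 77.63, so R_C^{AC} = 131.8 kip and R_A = 141.8 − 131.8 = 9.956 kip.
Span CE, ΣM about E: R_C^{CE}·9.5 = 12.82 + 77.63, so R_C^{CE} = 9.522 kip and R_E = 13.5 − 9.522 = 3.978 kip.
R_C = 131.8 + 9.522 = 141.3 kip.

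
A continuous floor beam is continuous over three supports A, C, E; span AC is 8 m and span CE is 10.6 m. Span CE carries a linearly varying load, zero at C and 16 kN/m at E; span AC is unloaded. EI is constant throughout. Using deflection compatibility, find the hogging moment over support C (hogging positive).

Take M_C as the redundant. Released structure: two simple spans AC and CE with a hinge at C.
Rotations at C on the released spans (each span's end-slope, ×1/EI):
  span CE: triangular load, peak 16: 7w₀L³/(360EI) = 370.5/EI
  relative rotation θ_0 = (0 + 370.5)/EI = 370.5/EI
A unit hogging moment at C produces rotation L₁/(3EI) + L₂/(3EI) = 6.2/EI.
Compatibility: M_C·(L₁+L₂)/(3EI) = θ_0, giving M_C = 59.76 kN·m (hogging).

M_C = 59.76 kN·m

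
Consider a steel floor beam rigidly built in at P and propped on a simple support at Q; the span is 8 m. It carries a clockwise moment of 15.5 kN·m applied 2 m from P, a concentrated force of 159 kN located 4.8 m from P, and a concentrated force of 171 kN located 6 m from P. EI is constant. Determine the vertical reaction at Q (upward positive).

R_Q = 178.2 kN

Remove the prop at Q; the released (primary) structure is a cantilever built in at P.
Free-end deflection of the primary structure under the applied loading (downward +):
  clockwise couple 15.5 at a = 2: M₀a(2L − a)/(2EI) = 217/EI
  point load 159 at a = 4.8: Pa²(3L − a)/(6EI) = 11723/EI
  point load 171 at a = 6: Pa²(3L − a)/(6EI) = 18468/EI
  δ_0 = 30408/EI
Flexibility coefficient — unit upward force at Q: δ_{QQ} = L³/(3EI) = 170.7/EI.
Compatibility at Q: δ_0 − R_Q·δ_{QQ} = 0, so R_Q = 30408/170.7 = 178.2 kN.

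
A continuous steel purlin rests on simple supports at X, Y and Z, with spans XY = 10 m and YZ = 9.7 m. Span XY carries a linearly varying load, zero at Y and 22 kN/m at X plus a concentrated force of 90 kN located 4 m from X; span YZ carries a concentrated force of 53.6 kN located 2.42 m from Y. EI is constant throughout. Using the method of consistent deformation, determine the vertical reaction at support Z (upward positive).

R_Z = -5.581 kN

Insert a hinge at Y; M_Y is the redundant, and each span becomes simply supported.
Rotations at Y on the released spans (each span's end-slope, ×1/EI):
  span XY: triangular load, peak 22: 7w₀L³/(360EI) = 427.8/EI
  span XY: point load 90 at a = 4: Pab(L + a)/(6LEI) = 504/EI
  span YZ: point load 53.6 at a = 2.42: Pab(L + b)/(6LEI) = 275.5/EI
  relative rotation θ_0 = (931.8 + 275.5)/EI = 1207/EI
A unit hogging moment at Y produces rotation L₁/(3EI) + L₂/(3EI) = 6.567/EI.
Compatibility: M_Y·(L₁+L₂)/(3EI) = θ_0, giving M_Y = 183.8 kN·m (hogging).
Span YZ, ΣM about Z: R_Y^{YZ}·9.7 = 390.2 + 183.8, so R_Y^{YZ} = 59.18 kN and R_Z = 53.6 − 59.18 = -5.581 kN.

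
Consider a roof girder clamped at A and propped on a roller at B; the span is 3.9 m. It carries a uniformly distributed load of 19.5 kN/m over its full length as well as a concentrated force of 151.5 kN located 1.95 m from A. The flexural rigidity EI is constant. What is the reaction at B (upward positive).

R_B = 75.86 kN

Release the roller at B. Primary structure: cantilever fixed at A.
Deflection at B on the released cantilever, summing each load's contribution:
  UDL 19.5: wL⁴/(8EI) = 563.9/EI
  point load 151.5 at a = 1.95: Pa²(3L − a)/(6EI) = 936.1/EI
  δ_0 = 1500/EI
Flexibility coefficient — unit upward force at B: δ_{BB} = L³/(3EI) = 19.77/EI.
Compatibility at B: δ_0 − R_B·δ_{BB} = 0, so R_B = 1500/19.77 = 75.86 kN.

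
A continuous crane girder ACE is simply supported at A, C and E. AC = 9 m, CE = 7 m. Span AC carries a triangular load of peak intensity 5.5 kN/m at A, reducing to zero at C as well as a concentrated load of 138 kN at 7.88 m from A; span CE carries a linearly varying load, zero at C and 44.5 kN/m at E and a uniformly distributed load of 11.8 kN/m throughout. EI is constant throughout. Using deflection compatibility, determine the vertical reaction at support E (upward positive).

Insert a hinge at C; M_C is the redundant, and each span becomes simply supported.
End slopes at the hinge C, treating each span as simply supported:
  span AC: triangular load, peak 5.5: 7w₀L³/(360EI) = 77.96/EI
  span AC: point load 138 at a = 7.88: Pab(L + a)/(6LEI) = 380.7/EI
  span CE: triangular load, peak 44.5: 7w₀L³/(360EI) = 296.8/EI
  span CE: UDL 11.8: wL³/(24EI) = 168.6/EI
  relative rotation θ_0 = (458.7 + 465.4)/EI = 924.1/EI
A unit hogging moment at C produces rotation L₁/(3EI) + L₂/(3EI) = 5.333/EI.
Slope continuity at C: θ_0 = M_C·5.333/EI, so M_C = 924.1/5.333 = 173.3 kN·m (hogging).
Span CE, ΣM about E: R_C^{CE}·7 = 652.5 + 173.3, so R_C^{CE} = 118 kN and R_E = 238.3 − 118 = 120.4 kN.

R_E = 120.4 kN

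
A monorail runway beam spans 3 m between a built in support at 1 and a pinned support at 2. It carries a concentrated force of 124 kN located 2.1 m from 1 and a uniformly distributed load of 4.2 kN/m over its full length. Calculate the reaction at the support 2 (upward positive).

R_2 = 74.6 kN

Remove the prop at 2; the released (primary) structure is a cantilever built in at 1.
Deflection at 2 on the released cantilever, summing each load's contribution:
  point load 124 at a = 2.1: Pa²(3L − a)/(6EI) = 628.9/EI
  UDL 4.2: wL⁴/(8EI) = 42.52/EI
  δ_0 = 671.4/EI
Flexibility coefficient — unit upward force at 2: δ_{22} = L³/(3EI) = 9/EI.
The prop prevents deflection at 2: R_2 = δ_0/δ_{22} = 671.4/9 = 74.6 kN.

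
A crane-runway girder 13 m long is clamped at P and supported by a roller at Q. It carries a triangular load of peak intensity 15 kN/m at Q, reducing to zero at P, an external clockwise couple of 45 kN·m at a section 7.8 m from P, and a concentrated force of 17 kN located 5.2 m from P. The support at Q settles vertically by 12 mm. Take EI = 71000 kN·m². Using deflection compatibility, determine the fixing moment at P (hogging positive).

M_P = 193.7 kN·m

Release the roller at Q. Primary structure: cantilever fixed at P.
Primary-structure tip deflection at Q by superposition:
  triangular load, peak 15 at the free end: 11w₀L⁴/(120EI) = 39271/EI
  clockwise couple 45 at a = 7.8: M₀a(2L − a)/(2EI) = 3194/EI
  point load 17 at a = 5.2: Pa²(3L − a)/(6EI) = 2590/EI
  δ_0 = 45055/EI
Tip deflection under a unit load at Q: L³/(3EI) = 732.3/EI.
With EI = 71000 kN·m²: δ_0 = 0.63458 m and δ_{QQ} = 0.010315 m/kN.
Compatibility — the beam at Q must follow the support down by 0.012 m: δ_0 − R_Q·δ_{QQ} = 0.012, so R_Q = (0.63458 − 0.012)/0.010315 = 60.36 kN.
Moment equilibrium about P: M_P = Σ(load moments about P) − R_Q·L = 978.4 − 60.36×13 = 193.7 kN·m.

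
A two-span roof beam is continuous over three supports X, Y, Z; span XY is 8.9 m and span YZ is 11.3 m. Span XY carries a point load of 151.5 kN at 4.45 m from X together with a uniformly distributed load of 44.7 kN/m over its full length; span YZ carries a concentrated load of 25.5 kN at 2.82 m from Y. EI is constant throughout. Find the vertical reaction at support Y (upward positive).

Release continuity at Y by inserting a hinge; the redundant is the internal moment M_Y. The primary structure is two simply-supported spans XY and YZ.
End slopes at the hinge Y, treating each span as simply supported:
  span XY: point load 151.5 at a = 4.45: Pab(L + a)/(6LEI) = 750/EI
  span XY: UDL 44.7: wL³/(24EI) = 1313/EI
  span YZ: point load 25.5 at a = 2.82: Pab(L + b)/(6LEI) = 177.9/EI
  relative rotation θ_0 = (2063 + 177.9)/EI = 2241/EI
A unit hogging moment at Y produces rotation L₁/(3EI) + L₂/(3EI) = 6.733/EI.
Compatibility: M_Y·(L₁+L₂)/(3EI) = θ_0, giving M_Y = 332.8 kN·m (hogging).
Span XY, ΣM about X with M_Y applied at Y: R_Y^{XY}·8.9 = 2445 + 332.8, so R_Y^{XY} = 312.1 kN and R_X = 549.3 − 312.1 = 237.3 kN.
Span YZ, ΣM about Z: R_Y^{YZ}·11.3 = 216.2 + 332.8, so R_Y^{YZ} = 48.59 kN and R_Z = 25.5 − 48.59 = -23.09 kN.
R_Y = 312.1 + 48.59 = 360.6 kN.

R_Y = 360.6 kN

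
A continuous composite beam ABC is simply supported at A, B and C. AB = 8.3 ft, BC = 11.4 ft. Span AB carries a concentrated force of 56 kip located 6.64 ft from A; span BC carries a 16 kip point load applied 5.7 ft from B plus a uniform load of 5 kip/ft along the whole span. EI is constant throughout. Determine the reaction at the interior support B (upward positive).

Insert a hinge at B; M_B is the redundant, and each span becomes simply supported.
Rotations at B on the released spans (each span's end-slope, ×1/EI):
  span AB: point load 56 at a = 6.64: Pab(L + a)/(6LEI) = 185.2/EI
  span BC: point load 16 at a = 5.7: Pab(L + b)/(6LEI) = 130/EI
  span BC: UDL 5: wL³/(24EI) = 308.7/EI
  relative rotation θ_0 = (185.2 + 438.6)/EI = 623.8/EI
A unit hogging moment at B produces rotation L₁/(3EI) + L₂/(3EI) = 6.567/EI.
Compatibility: M_B·(L₁+L₂)/(3EI) = θ_0, giving M_B = 94.99 kip·ft (hogging).
Span AB, ΣM about A with M_B applied at B: R_B^{AB}·8.3 = 371.8 + 94.99, so R_B^{AB} = 56.25 kip and R_A = 56 − 56.25 = -0.245 kip.
Span BC, ΣM about C: R_B^{BC}·11.4 = 416.1 + 94.99, so R_B^{BC} = 44.83 kip and R_C = 73 − 44.83 = 28.17 kip.
R_B = 56.25 + 44.83 = 101.1 kip.

R_B = 101.1 kip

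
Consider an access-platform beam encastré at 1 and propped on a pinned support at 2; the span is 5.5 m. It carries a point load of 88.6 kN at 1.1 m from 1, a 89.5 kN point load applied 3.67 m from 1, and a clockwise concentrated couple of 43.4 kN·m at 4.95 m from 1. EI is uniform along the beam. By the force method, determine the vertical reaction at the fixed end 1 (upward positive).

Choose R_2 as the redundant. The primary structure is the cantilever fixed at 1.
Deflection at 2 on the released cantilever, summing each load's contribution:
  point load 88.6 at a = 1.1: Pa²(3L − a)/(6EI) = 275.2/EI
  point load 89.5 at a = 3.67: Pa²(3L − a)/(6EI) = 2578/EI
  clockwise couple 43.4 at a = 4.95: M₀a(2L − a)/(2EI) = 649.9/EI
  δ_0 = 3503/EI
Flexibility coefficient — unit upward force at 2: δ_{22} = L³/(3EI) = 55.46/EI.
Compatibility at 2: δ_0 − R_2·δ_{22} = 0, so R_2 = 3503/55.46 = 63.16 kN.
Vertical equilibrium: R_1 = ΣP − R_2 = 178.1 − 63.16 = 114.9 kN.

R_1 = 114.9 kN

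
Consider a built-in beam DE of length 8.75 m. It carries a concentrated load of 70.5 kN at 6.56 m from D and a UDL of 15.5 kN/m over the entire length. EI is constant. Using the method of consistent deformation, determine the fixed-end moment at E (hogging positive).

M_E = 185.7 kN·m

Release both end moments; the primary structure is a simply-supported span DE with redundants M_D and M_E.
On the primary (simply-supported) span, the end slopes from the loading are:
  at D: point load 70.5 at a = 6.56: Pab(L + b)/(6LEI) = 211.1/EI
  at E: point load 70.5 at a = 6.56: Pab(L + a)/(6LEI) = 295.4/EI
  at D: UDL 15.5: wL³/(24EI) = 432.7/EI
  at E: UDL 15.5: wL³/(24EI) = 432.7/EI
  θ_D0 = 643.7/EI,  θ_E0 = 728/EI
Flexibility coefficients: a unit moment at one end gives L/(3EI) there and L/(6EI) at the far end, so f₁₁ = f₂₂ = 2.917/EI and f₁₂ = f₂₁ = 1.458/EI.
Compatibility — zero rotation at each built-in end:
  2.917 M_D + 1.458 M_E = 643.7
  1.458 M_D + 2.917 M_E = 728
Solving the pair gives M_D = 127.9 kN·m and M_E = 185.7 kN·m (hogging).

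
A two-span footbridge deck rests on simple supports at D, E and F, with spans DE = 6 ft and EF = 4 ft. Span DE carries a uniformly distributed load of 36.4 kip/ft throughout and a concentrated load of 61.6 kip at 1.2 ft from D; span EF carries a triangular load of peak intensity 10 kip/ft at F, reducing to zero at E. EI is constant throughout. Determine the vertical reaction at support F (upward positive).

Take M_E as the redundant. Released structure: two simple spans DE and EF with a hinge at E.
Rotations at E on the released spans (each span's end-slope, ×1/EI):
  span DE: UDL 36.4: wL³/(24EI) = 327.6/EI
  span DE: point load 61.6 at a = 1.2: Pab(L + a)/(6LEI) = 70.96/EI
  span EF: triangular load, peak 10: 7w₀L³/(360EI) = 12.44/EI
  relative rotation θ_0 = (398.6 + 12.44)/EI = 411/EI
A unit hogging moment at E produces rotation L₁/(3EI) + L₂/(3EI) = 3.333/EI.
Slope continuity at E: θ_0 = M_E·3.333/EI, so M_E = 411/3.333 = 123.3 kip·ft (hogging).
Span EF, ΣM about F: R_E^{EF}·4 = 26.67 + 123.3, so R_E^{EF} = 37.49 kip and R_F = 20 − 37.49 = -17.49 kip.

R_F = -17.49 kip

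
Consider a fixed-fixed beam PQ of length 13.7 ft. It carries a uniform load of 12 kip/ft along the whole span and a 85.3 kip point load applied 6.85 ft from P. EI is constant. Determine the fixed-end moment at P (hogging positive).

M_P = 333.8 kip·ft

Release both end moments; the primary structure is a simply-supported span PQ with redundants M_P and M_Q.
End rotations of the released simple span under the applied load (×1/EI):
  at P: UDL 12: wL³/(24EI) = 1286/EI
  at Q: UDL 12: wL³/(24EI) = 1286/EI
  at P: point load 85.3 at a = 6.85: Pab(L + b)/(6LEI) = 1001/EI
  at Q: point load 85.3 at a = 6.85: Pab(L + a)/(6LEI) = 1001/EI
  θ_P0 = 2286/EI,  θ_Q0 = 2286/EI
Flexibility coefficients: a unit moment at one end gives L/(3EI) there and L/(6EI) at the far end, so f₁₁ = f₂₂ = 4.567/EI and f₁₂ = f₂₁ = 2.283/EI.
Compatibility — zero rotation at each built-in end:
  4.567 M_P + 2.283 M_Q = 2286
  2.283 M_P + 4.567 M_Q = 2286
Solving the pair gives M_P = 333.8 kip·ft and M_Q = 333.8 kip·ft (hogging).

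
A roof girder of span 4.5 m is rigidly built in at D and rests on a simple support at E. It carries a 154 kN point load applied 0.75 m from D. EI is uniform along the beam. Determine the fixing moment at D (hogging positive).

M_D = 88.23 kN·m

Choose R_E as the redundant. The primary structure is the cantilever fixed at D.
Deflection at E on the released cantilever, summing each load's contribution:
  point load 154 at a = 0.75: Pa²(3L − a)/(6EI) = 184.1/EI
Flexibility coefficient — unit upward force at E: δ_{EE} = L³/(3EI) = 30.38/EI.
The prop prevents deflection at E: R_E = δ_0/δ_{EE} = 184.1/30.38 = 6.06 kN.
Moment equilibrium about D: M_D = Σ(load moments about D) − R_E·L = 115.5 − 6.06×4.5 = 88.23 kN·m.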